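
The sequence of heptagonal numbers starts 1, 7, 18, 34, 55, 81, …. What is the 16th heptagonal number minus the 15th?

76

Consecutive heptagonal numbers differ by 5n − 4: here 5·16 − 4 = 76.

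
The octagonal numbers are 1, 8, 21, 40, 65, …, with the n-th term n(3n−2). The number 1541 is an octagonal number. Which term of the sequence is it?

23

Set n(3n−2) = 1541, giving 3n² − 2n − 1541 = 0.
The discriminant is 4 + 12·1541 = 18496, and √18496 = 136.
So n = (2 + 136) / 6 = 138/6 = 23.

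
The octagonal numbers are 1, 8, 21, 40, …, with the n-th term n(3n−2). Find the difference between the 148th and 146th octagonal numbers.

1760

148·(3·148 − 2) = 65416 and 146·(3·146 − 2) = 63656.
Difference: 65416 − 63656 = 1760.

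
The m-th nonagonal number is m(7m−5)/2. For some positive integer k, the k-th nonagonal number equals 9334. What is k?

52

Set n(7n−5)/2 = 9334, giving 7n² − 5n − 18668 = 0.
The discriminant is 25 + 56·9334 = 522729, and √522729 = 723.
So n = (5 + 723) / 14 = 728/14 = 52.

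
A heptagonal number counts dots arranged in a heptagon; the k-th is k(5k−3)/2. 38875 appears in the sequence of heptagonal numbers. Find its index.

Set n(5n−3)/2 = 38875, giving 5n² − 3n − 77750 = 0.
The discriminant is 9 + 40·38875 = 1555009, and √1555009 = 1247.
So n = (3 + 1247) / 10 = 1250/10 = 125.

125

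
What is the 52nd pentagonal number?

4030

The 52nd pentagonal number is n(3n−1)/2 with n = 52.
52·(3·52 − 1)/2 = 52·155/2 = 4030.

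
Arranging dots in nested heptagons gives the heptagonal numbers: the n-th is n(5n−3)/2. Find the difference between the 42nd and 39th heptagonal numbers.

42·(5·42 − 3)/2 = 4347 and 39·(5·39 − 3)/2 = 3744.
Difference: 4347 − 3744 = 603.

603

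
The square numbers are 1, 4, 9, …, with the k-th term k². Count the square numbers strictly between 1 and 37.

5

The n-th square number is n².
Smallest index with value > 1: n = 2 (giving 4).
Largest index with value < 37: n = 6 (giving 36).
Indices 2 through 6: 5 terms.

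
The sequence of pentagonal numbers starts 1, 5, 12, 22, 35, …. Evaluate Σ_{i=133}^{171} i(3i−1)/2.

Σ i(3i−1)/2 = (3Σi² − Σi) / 2 over i = 133..171.
Σi = 14706 − 8778 = 5928 and Σi² = 1681386 − 775390 = 905996.
(3·905996 − 1·5928) / 2 = 2712060/2 = 1356030.

1356030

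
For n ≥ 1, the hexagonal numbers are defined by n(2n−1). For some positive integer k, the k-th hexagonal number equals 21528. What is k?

104

Set n(2n−1) = 21528, giving 2n² − n − 21528 = 0.
So n = (1 + 415) / 4 = 416/4 = 104.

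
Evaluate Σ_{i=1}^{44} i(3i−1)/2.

43560

Σ i(3i−1)/2 = (3Σi² − Σi) / 2 over i = 1..44.
Σi = 990 and Σi² = 29370.
(3·29370 − 1·990) / 2 = 87120/2 = 43560.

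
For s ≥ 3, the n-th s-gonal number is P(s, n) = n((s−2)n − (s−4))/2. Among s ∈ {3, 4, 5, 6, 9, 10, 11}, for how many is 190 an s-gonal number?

2

s = 3: P(3, 19) = 190. ✓
s = 4: P(4, 13) = 169 and P(4, 14) = 196; 190 is not s-gonal.
s = 5: P(5, 11) = 176 and P(5, 12) = 210; 190 is not s-gonal.
s = 6: P(6, 10) = 190. ✓
s = 9: P(9, 7) = 154 and P(9, 8) = 204; 190 is not s-gonal.
s = 10: P(10, 7) = 175 and P(10, 8) = 232; 190 is not s-gonal.
s = 11: P(11, 6) = 141 and P(11, 7) = 196; 190 is not s-gonal.
Hits: s ∈ {3, 6} → 2.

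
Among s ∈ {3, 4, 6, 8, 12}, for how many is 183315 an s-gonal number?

2

s = 3: P(3, 605) = 183315. ✓
s = 4: P(4, 428) = 183184 and P(4, 429) = 184041; 183315 is not s-gonal.
s = 6: P(6, 303) = 183315. ✓
s = 8: P(8, 247) = 182533 and P(8, 248) = 184016; 183315 is not s-gonal.
s = 12: P(12, 191) = 181641 and P(12, 192) = 183552; 183315 is not s-gonal.
Hits: s ∈ {3, 6} → 2.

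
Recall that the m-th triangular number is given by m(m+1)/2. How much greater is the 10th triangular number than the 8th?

19

10·11/2 = 55 and 8·9/2 = 36.
Difference: 55 − 36 = 19.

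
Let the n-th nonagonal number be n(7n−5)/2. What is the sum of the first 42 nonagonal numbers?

Σ i(7i−5)/2 = (7Σi² − 5Σi) / 2 over i = 1..42.
Σi = 903 and Σi² = 25585.
(7·25585 − 5·903) / 2 = 174580/2 = 87290.

87290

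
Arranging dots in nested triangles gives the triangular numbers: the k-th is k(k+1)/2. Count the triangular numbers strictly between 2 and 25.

The n-th triangular number is n(n+1)/2.
Smallest index with value > 2: n = 2 (giving 3).
Largest index with value < 25: n = 6 (giving 21).
Indices 2 through 6: 5 terms.

5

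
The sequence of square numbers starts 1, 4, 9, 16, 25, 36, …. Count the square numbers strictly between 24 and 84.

5

The n-th square number is n².
Smallest index with value > 24: n = 5 (giving 25).
Largest index with value < 84: n = 9 (giving 81).
Indices 5 through 9: 5 terms.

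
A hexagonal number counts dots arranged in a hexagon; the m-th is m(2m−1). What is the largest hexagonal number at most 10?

6

Solve n(2n−1) ≤ 10 for integer n.
n = 2 gives 6 ≤ 10, while n = 3 gives 15 > 10; so the answer is 6.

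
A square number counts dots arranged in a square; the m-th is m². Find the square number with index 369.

The 369th square number is n² with n = 369.
369² = 136161.

136161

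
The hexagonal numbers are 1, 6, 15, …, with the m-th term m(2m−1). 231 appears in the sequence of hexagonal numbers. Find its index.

Set n(2n−1) = 231, giving 2n² − n − 231 = 0.
The discriminant is 1 + 8·231 = 1849, and √1849 = 43.
So n = (1 + 43) / 4 = 44/4 = 11.
Check: 11·(2·11 − 1) = 231. ✓

11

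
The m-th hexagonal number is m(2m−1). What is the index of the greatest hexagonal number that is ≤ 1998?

31

Solve n(2n−1) ≤ 1998 for integer n.
n = 31 gives 1891 ≤ 1998, while n = 32 gives 2016 > 1998; so the answer is index 31.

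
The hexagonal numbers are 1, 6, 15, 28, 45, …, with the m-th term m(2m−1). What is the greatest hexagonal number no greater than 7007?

6903

Solve n(2n−1) ≤ 7007 for integer n.
n = 59 gives 6903 ≤ 7007, while n = 60 gives 7140 > 7007; so the answer is 6903.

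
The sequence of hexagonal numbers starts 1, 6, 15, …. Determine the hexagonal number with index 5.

45

The 5th hexagonal number is n(2n−1) with n = 5.
5·(2·5 − 1) = 5·9 = 45.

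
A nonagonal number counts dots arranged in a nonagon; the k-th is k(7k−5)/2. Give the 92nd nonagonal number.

The 92nd nonagonal number is n(7n−5)/2 with n = 92.
92·(7·92 − 5)/2 = 92·639/2 = 29394.

29394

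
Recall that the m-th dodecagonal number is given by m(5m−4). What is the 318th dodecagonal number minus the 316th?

318·(5·318 − 4) = 504348 and 316·(5·316 − 4) = 498016.
Difference: 504348 − 498016 = 6332.

6332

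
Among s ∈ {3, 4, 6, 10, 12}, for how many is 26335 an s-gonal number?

s = 3: P(3, 229) = 26335. ✓
s = 4: P(4, 162) = 26244 and P(4, 163) = 26569; 26335 is not s-gonal.
s = 6: P(6, 115) = 26335. ✓
s = 10: P(10, 81) = 26001 and P(10, 82) = 26650; 26335 is not s-gonal.
s = 12: P(12, 72) = 25632 and P(12, 73) = 26353; 26335 is not s-gonal.
Hits: s ∈ {3, 6} → 2.

2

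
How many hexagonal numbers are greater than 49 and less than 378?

The n-th hexagonal number is n(2n−1).
Smallest index with value > 49: n = 6 (giving 66).
Largest index with value < 378: n = 13 (giving 325).
Indices 6 through 13: 8 terms.

8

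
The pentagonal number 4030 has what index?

Set n(3n−1)/2 = 4030, giving 3n² − n − 8060 = 0.
The discriminant is 1 + 24·4030 = 96721, and √96721 = 311.
So n = (1 + 311) / 6 = 312/6 = 52.

52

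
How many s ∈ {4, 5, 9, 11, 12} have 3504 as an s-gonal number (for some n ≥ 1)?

1

s = 4: P(4, 59) = 3481 and P(4, 60) = 3600; 3504 is not s-gonal.
s = 5: P(5, 48) = 3432 and P(5, 49) = 3577; 3504 is not s-gonal.
s = 9: P(9, 32) = 3504. ✓
s = 11: P(11, 28) = 3430 and P(11, 29) = 3683; 3504 is not s-gonal.
s = 12: P(12, 26) = 3276 and P(12, 27) = 3537; 3504 is not s-gonal.
Hits: s ∈ {9} → 1.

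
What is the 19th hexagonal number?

The 19th hexagonal number is n(2n−1) with n = 19.
19·(2·19 − 1) = 19·37 = 703.

703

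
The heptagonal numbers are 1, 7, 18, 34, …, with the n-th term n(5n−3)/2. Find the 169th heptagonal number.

The 169th heptagonal number is n(5n−3)/2 with n = 169.
169·(5·169 − 3)/2 = 169·842/2 = 169·421 = 71149.

71149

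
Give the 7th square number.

49

The 7th square number is n² with n = 7.
7² = 49.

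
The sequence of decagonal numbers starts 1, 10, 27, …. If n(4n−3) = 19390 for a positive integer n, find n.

70

Set n(4n−3) = 19390, giving 4n² − 3n − 19390 = 0.
The discriminant is 9 + 16·19390 = 310249, and √310249 = 557.
So n = (3 + 557) / 8 = 560/8 = 70.
Check: 70·(4·70 − 3) = 19390. ✓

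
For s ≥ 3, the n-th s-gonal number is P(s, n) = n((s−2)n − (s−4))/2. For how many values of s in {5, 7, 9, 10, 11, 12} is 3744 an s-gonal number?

1

s = 5: P(5, 50) = 3725 and P(5, 51) = 3876; 3744 is not s-gonal.
s = 7: P(7, 39) = 3744. ✓
s = 9: P(9, 33) = 3729 and P(9, 34) = 3961; 3744 is not s-gonal.
s = 10: P(10, 30) = 3510 and P(10, 31) = 3751; 3744 is not s-gonal.
s = 11: P(11, 29) = 3683 and P(11, 30) = 3945; 3744 is not s-gonal.
s = 12: P(12, 27) = 3537 and P(12, 28) = 3808; 3744 is not s-gonal.
Hits: s ∈ {7} → 1.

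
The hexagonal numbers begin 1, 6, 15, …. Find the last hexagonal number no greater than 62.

Solve n(2n−1) ≤ 62 for integer n.
n = 5 gives 45 ≤ 62, while n = 6 gives 66 > 62; so the answer is 45.

45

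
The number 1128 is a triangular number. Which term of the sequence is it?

Set n(n+1)/2 = 1128, giving n² + n − 2256 = 0.
The discriminant is 1 + 8·1128 = 9025, and √9025 = 95.
So n = (-1 + 95) / 2 = 94/2 = 47.

47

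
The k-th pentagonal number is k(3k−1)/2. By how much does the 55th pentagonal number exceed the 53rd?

55·(3·55 − 1)/2 = 4510 and 53·(3·53 − 1)/2 = 4187.
Difference: 4510 − 4187 = 323.

323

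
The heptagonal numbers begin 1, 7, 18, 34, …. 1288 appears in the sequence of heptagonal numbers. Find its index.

Set n(5n−3)/2 = 1288, giving 5n² − 3n − 2576 = 0.
The discriminant is 9 + 40·1288 = 51529, and √51529 = 227.
So n = (3 + 227) / 10 = 230/10 = 23.
Check: 23·(5·23 − 3)/2 = 1288. ✓

23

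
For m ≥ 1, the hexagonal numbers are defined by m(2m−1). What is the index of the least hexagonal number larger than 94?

8

Solve n(2n−1) > 94 for integer n.
The largest n with value ≤ 94 is 7 (since 91 ≤ 94 < 120), so the first above is n = 8, value 120.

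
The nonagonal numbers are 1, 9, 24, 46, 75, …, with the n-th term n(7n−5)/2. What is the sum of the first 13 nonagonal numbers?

2639

Σ i(7i−5)/2 = (7Σi² − 5Σi) / 2 over i = 1..13.
Σi = 91 and Σi² = 819.
(7·819 − 5·91) / 2 = 5278/2 = 2639.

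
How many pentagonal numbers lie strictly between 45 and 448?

The n-th pentagonal number is n(3n−1)/2.
Smallest index with value > 45: n = 6 (giving 51).
Largest index with value < 448: n = 17 (giving 425).
Indices 6 through 17: 12 terms.

12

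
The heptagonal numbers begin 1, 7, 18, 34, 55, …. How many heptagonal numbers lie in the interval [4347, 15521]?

38

The n-th heptagonal number is n(5n−3)/2.
Smallest index with value ≥ 4347: n = 42 (giving 4347).
Largest index with value ≤ 15521: n = 79 (giving 15484).
Indices 42 through 79: 38 terms.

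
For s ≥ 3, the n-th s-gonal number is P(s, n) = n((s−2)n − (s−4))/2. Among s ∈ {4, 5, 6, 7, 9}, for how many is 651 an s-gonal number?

2

s = 4: P(4, 25) = 625 and P(4, 26) = 676; 651 is not s-gonal.
s = 5: P(5, 21) = 651. ✓
s = 6: P(6, 18) = 630 and P(6, 19) = 703; 651 is not s-gonal.
s = 7: P(7, 16) = 616 and P(7, 17) = 697; 651 is not s-gonal.
s = 9: P(9, 14) = 651. ✓
Hits: s ∈ {5, 9} → 2.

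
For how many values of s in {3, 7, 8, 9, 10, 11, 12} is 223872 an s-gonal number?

s = 3: P(3, 668) = 223446 and P(3, 669) = 224115; 223872 is not s-gonal.
s = 7: P(7, 299) = 223054 and P(7, 300) = 224550; 223872 is not s-gonal.
s = 8: P(8, 273) = 223041 and P(8, 274) = 224680; 223872 is not s-gonal.
s = 9: P(9, 253) = 223399 and P(9, 254) = 225171; 223872 is not s-gonal.
s = 10: P(10, 236) = 222076 and P(10, 237) = 223965; 223872 is not s-gonal.
s = 11: P(11, 223) = 223000 and P(11, 224) = 225008; 223872 is not s-gonal.
s = 12: P(12, 212) = 223872. ✓
Hits: s ∈ {12} → 1.

1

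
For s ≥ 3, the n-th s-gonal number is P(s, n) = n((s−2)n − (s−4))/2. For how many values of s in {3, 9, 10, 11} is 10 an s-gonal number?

s = 3: P(3, 4) = 10. ✓
s = 9: P(9, 2) = 9 and P(9, 3) = 24; 10 is not s-gonal.
s = 10: P(10, 2) = 10. ✓
s = 11: P(11, 1) = 1 and P(11, 2) = 11; 10 is not s-gonal.
Hits: s ∈ {3, 10} → 2.

2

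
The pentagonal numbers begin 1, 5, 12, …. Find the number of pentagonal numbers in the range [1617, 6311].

33

The n-th pentagonal number is n(3n−1)/2.
Smallest index with value ≥ 1617: n = 33 (giving 1617).
Largest index with value ≤ 6311: n = 65 (giving 6305).
Indices 33 through 65: 33 terms.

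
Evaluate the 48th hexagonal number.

4560

The 48th hexagonal number is n(2n−1) with n = 48.
48·(2·48 − 1) = 48·95 = 4560.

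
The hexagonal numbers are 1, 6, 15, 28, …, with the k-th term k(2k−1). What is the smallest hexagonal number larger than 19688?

Solve n(2n−1) > 19688 for integer n.
The largest n with value ≤ 19688 is 99 (since 19503 ≤ 19688 < 19900), so the first above is n = 100, value 19900.

19900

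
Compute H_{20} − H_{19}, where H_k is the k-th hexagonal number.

77

Consecutive hexagonal numbers differ by 4n − 3: here 4·20 − 3 = 77.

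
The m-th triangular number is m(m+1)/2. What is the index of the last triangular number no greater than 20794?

Solve n(n+1)/2 ≤ 20794 for integer n.
n = 203 gives 20706 ≤ 20794, while n = 204 gives 20910 > 20794; so the answer is index 203.

203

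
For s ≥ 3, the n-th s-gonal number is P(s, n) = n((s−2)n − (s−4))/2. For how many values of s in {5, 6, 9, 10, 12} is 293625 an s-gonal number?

1

s = 5: P(5, 442) = 292825 and P(5, 443) = 294152; 293625 is not s-gonal.
s = 6: P(6, 383) = 292995 and P(6, 384) = 294528; 293625 is not s-gonal.
s = 9: P(9, 290) = 293625. ✓
s = 10: P(10, 271) = 292951 and P(10, 272) = 295120; 293625 is not s-gonal.
s = 12: P(12, 242) = 291852 and P(12, 243) = 294273; 293625 is not s-gonal.
Hits: s ∈ {9} → 1.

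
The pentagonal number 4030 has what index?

Set n(3n−1)/2 = 4030, giving 3n² − n − 8060 = 0.
So n = (1 + 311) / 6 = 312/6 = 52.

52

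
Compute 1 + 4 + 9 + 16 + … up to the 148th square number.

1091574

Σ_{i=1}^{148} i² = 148·149·297/6 = 1091574.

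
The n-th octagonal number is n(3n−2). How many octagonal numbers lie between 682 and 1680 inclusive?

The n-th octagonal number is n(3n−2).
Smallest index with value ≥ 682: n = 16 (giving 736).
Largest index with value ≤ 1680: n = 24 (giving 1680).
Indices 16 through 24: 9 terms.

9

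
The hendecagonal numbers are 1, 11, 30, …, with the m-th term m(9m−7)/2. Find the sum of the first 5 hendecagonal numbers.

195

Σ i(9i−7)/2 = (9Σi² − 7Σi) / 2 over i = 1..5.
Σi = 15 and Σi² = 55.
(9·55 − 7·15) / 2 = 390/2 = 195.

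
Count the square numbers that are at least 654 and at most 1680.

The n-th square number is n².
Smallest index with value ≥ 654: n = 26 (giving 676).
Largest index with value ≤ 1680: n = 40 (giving 1600).
Indices 26 through 40: 15 terms.

15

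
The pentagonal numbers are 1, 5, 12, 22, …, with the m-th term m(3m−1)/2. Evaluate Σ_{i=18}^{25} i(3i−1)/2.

Σ i(3i−1)/2 = (3Σi² − Σi) / 2 over i = 18..25.
Σi = 325 − 153 = 172 and Σi² = 5525 − 1785 = 3740.
(3·3740 − 1·172) / 2 = 11048/2 = 5524.

5524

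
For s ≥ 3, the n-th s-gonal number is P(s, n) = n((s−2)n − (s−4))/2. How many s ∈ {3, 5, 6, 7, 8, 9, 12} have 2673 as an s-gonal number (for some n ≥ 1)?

s = 3: P(3, 72) = 2628 and P(3, 73) = 2701; 2673 is not s-gonal.
s = 5: P(5, 42) = 2625 and P(5, 43) = 2752; 2673 is not s-gonal.
s = 6: P(6, 36) = 2556 and P(6, 37) = 2701; 2673 is not s-gonal.
s = 7: P(7, 33) = 2673. ✓
s = 8: P(8, 30) = 2640 and P(8, 31) = 2821; 2673 is not s-gonal.
s = 9: P(9, 27) = 2484 and P(9, 28) = 2674; 2673 is not s-gonal.
s = 12: P(12, 23) = 2553 and P(12, 24) = 2784; 2673 is not s-gonal.
Hits: s ∈ {7} → 1.

1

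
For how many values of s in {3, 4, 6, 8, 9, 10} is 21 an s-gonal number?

s = 3: P(3, 6) = 21. ✓
s = 4: P(4, 4) = 16 and P(4, 5) = 25; 21 is not s-gonal.
s = 6: P(6, 3) = 15 and P(6, 4) = 28; 21 is not s-gonal.
s = 8: P(8, 3) = 21. ✓
s = 9: P(9, 2) = 9 and P(9, 3) = 24; 21 is not s-gonal.
s = 10: P(10, 2) = 10 and P(10, 3) = 27; 21 is not s-gonal.
Hits: s ∈ {3, 8} → 2.

2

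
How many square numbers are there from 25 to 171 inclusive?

9

The n-th square number is n².
Smallest index with value ≥ 25: n = 5 (giving 25).
Largest index with value ≤ 171: n = 13 (giving 169).
Indices 5 through 13: 9 terms.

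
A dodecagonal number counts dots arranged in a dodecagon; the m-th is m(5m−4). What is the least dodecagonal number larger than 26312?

26353

Solve n(5n−4) > 26312 for integer n.
The largest n with value ≤ 26312 is 72 (since 25632 ≤ 26312 < 26353), so the first above is n = 73, value 26353.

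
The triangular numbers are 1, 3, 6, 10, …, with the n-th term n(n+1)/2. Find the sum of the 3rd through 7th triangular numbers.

80

Σ i(i+1)/2 = (Σi² + Σi) / 2 over i = 3..7.
Σi = 28 − 3 = 25 and Σi² = 140 − 5 = 135.
(1·135 + 1·25) / 2 = 160/2 = 80.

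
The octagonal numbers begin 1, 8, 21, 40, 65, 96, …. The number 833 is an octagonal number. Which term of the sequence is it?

17

Set n(3n−2) = 833, giving 3n² − 2n − 833 = 0.
So n = (2 + 100) / 6 = 102/6 = 17.
Check: 17·(3·17 − 2) = 833. ✓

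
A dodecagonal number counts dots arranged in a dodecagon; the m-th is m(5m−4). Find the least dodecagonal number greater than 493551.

494865

Solve n(5n−4) > 493551 for integer n.
The largest n with value ≤ 493551 is 314 (since 491724 ≤ 493551 < 494865), so the first above is n = 315, value 494865.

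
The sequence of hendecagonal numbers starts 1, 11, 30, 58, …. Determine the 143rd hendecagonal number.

91520

The 143rd hendecagonal number is n(9n−7)/2 with n = 143.
143·(9·143 − 7)/2 = 143·1280/2 = 143·640 = 91520.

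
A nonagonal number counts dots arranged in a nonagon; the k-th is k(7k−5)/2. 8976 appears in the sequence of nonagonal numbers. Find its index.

51

Set n(7n−5)/2 = 8976, giving 7n² − 5n − 17952 = 0.
So n = (5 + 709) / 14 = 714/14 = 51.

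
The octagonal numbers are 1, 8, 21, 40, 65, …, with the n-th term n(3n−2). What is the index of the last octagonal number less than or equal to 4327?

Solve n(3n−2) ≤ 4327 for integer n.
n = 38 gives 4256 ≤ 4327, while n = 39 gives 4485 > 4327; so the answer is index 38.

38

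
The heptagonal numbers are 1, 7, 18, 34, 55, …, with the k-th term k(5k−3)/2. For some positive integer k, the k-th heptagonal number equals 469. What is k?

14

Set n(5n−3)/2 = 469, giving 5n² − 3n − 938 = 0.
So n = (3 + 137) / 10 = 140/10 = 14.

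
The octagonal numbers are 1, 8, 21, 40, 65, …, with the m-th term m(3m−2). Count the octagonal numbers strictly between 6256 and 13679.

The n-th octagonal number is n(3n−2).
Smallest index with value > 6256: n = 47 (giving 6533).
Largest index with value < 13679: n = 67 (giving 13333).
Indices 47 through 67: 21 terms.

21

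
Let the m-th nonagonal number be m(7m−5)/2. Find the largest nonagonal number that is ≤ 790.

750

Solve n(7n−5)/2 ≤ 790 for integer n.
n = 15 gives 750 ≤ 790, while n = 16 gives 856 > 790; so the answer is 750.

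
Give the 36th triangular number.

The 36th triangular number is n(n+1)/2 with n = 36.
36·37/2 = 1332/2 = 666.

666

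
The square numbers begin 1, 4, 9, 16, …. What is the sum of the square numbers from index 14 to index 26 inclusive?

Σ_{i=14}^{26} i² = 6201 − 819 = 5382.

5382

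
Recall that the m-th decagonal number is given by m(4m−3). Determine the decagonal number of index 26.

26·(4·26 − 3) = 26·101 = 2626.

2626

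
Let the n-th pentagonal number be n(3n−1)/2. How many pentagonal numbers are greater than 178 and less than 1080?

15

The n-th pentagonal number is n(3n−1)/2.
Smallest index with value > 178: n = 12 (giving 210).
Largest index with value < 1080: n = 26 (giving 1001).
Indices 12 through 26: 15 terms.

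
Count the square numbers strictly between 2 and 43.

The n-th square number is n².
Smallest index with value > 2: n = 2 (giving 4).
Largest index with value < 43: n = 6 (giving 36).
Indices 2 through 6: 5 terms.

5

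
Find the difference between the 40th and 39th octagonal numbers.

Consecutive octagonal numbers differ by 6n − 5: here 6·40 − 5 = 235.

235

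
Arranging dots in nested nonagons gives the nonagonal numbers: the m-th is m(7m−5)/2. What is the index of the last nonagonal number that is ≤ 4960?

Solve n(7n−5)/2 ≤ 4960 for integer n.
n = 38 gives 4959 ≤ 4960, while n = 39 gives 5226 > 4960; so the answer is index 38.

38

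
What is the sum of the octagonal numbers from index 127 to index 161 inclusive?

Σ i(3i−2) = 3Σi² − 2Σi over i = 127..161.
Σi = 13041 − 8001 = 5040 and Σi² = 1404081 − 674751 = 729330.
3·729330 − 2·5040 = 2177910.

2177910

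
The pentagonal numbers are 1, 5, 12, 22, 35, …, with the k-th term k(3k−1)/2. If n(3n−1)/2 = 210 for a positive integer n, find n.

Set n(3n−1)/2 = 210, giving 3n² − n − 420 = 0.
The discriminant is 1 + 24·210 = 5041, and √5041 = 71.
So n = (1 + 71) / 6 = 72/6 = 12.

12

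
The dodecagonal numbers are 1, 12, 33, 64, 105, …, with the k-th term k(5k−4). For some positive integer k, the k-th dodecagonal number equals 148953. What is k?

Set n(5n−4) = 148953, giving 5n² − 4n − 148953 = 0.
The discriminant is 16 + 20·148953 = 2979076, and √2979076 = 1726.
So n = (4 + 1726) / 10 = 1730/10 = 173.
Check: 173·(5·173 − 4) = 148953. ✓

173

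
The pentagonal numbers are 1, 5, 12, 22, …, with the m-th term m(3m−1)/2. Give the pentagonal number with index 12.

The 12th pentagonal number is n(3n−1)/2 with n = 12.
12·(3·12 − 1)/2 = 12·35/2 = 210.

210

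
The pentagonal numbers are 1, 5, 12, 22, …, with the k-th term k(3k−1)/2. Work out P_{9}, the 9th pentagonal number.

117

The 9th pentagonal number is n(3n−1)/2 with n = 9.
9·(3·9 − 1)/2 = 9·26/2 = 9·13 = 117.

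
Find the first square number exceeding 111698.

Solve n² > 111698 for integer n.
The largest n with value ≤ 111698 is 334 (since 111556 ≤ 111698 < 112225), so the first above is n = 335, value 112225.

112225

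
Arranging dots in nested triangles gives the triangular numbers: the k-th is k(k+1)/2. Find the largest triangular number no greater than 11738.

11628

Solve n(n+1)/2 ≤ 11738 for integer n.
n = 152 gives 11628 ≤ 11738, while n = 153 gives 11781 > 11738; so the answer is 11628.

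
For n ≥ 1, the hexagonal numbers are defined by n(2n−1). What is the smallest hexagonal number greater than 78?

Solve n(2n−1) > 78 for integer n.
The largest n with value ≤ 78 is 6 (since 66 ≤ 78 < 91), so the first above is n = 7, value 91.

91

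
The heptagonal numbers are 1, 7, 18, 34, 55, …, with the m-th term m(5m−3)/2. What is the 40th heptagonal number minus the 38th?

387

40·(5·40 − 3)/2 = 3940 and 38·(5·38 − 3)/2 = 3553.
Difference: 3940 − 3553 = 387.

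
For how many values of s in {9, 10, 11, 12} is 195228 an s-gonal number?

1

s = 9: P(9, 236) = 194346 and P(9, 237) = 195999; 195228 is not s-gonal.
s = 10: P(10, 221) = 194701 and P(10, 222) = 196470; 195228 is not s-gonal.
s = 11: P(11, 208) = 193960 and P(11, 209) = 195833; 195228 is not s-gonal.
s = 12: P(12, 198) = 195228. ✓
Hits: s ∈ {12} → 1.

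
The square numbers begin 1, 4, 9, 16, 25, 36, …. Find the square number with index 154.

154² = 23716.

23716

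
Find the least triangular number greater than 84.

91

Solve n(n+1)/2 > 84 for integer n.
The largest n with value ≤ 84 is 12 (since 78 ≤ 84 < 91), so the first above is n = 13, value 91.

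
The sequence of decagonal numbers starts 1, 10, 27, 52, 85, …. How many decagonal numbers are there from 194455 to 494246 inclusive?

131

The n-th decagonal number is n(4n−3).
Smallest index with value ≥ 194455: n = 221 (giving 194701).
Largest index with value ≤ 494246: n = 351 (giving 491751).
Indices 221 through 351: 131 terms.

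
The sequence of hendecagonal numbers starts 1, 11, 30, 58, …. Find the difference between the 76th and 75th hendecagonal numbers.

Consecutive hendecagonal numbers differ by 9n − 8: here 9·76 − 8 = 676.

676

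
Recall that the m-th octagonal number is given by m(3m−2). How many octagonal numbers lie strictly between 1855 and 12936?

40

The n-th octagonal number is n(3n−2).
Smallest index with value > 1855: n = 26 (giving 1976).
Largest index with value < 12936: n = 65 (giving 12545).
Indices 26 through 65: 40 terms.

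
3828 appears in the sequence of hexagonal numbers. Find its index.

Set n(2n−1) = 3828, giving 2n² − n − 3828 = 0.
The discriminant is 1 + 8·3828 = 30625, and √30625 = 175.
So n = (1 + 175) / 4 = 176/4 = 44.
Check: 44·(2·44 − 1) = 3828. ✓

44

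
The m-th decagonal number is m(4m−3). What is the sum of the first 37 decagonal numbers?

68191

Σ i(4i−3) = 4Σi² − 3Σi over i = 1..37.
Σi = 703 and Σi² = 17575.
4·17575 − 3·703 = 68191.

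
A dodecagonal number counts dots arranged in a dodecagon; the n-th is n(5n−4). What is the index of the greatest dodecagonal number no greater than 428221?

293

Solve n(5n−4) ≤ 428221 for integer n.
n = 293 gives 428073 ≤ 428221, while n = 294 gives 431004 > 428221; so the answer is index 293.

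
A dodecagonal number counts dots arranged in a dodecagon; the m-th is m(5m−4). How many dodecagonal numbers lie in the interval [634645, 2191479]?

306

The n-th dodecagonal number is n(5n−4).
Smallest index with value ≥ 634645: n = 357 (giving 635817).
Largest index with value ≤ 2191479: n = 662 (giving 2188572).
Indices 357 through 662: 306 terms.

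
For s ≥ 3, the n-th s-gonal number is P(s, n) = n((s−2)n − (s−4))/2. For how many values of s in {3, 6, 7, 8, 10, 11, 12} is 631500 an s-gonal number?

s = 3: P(3, 1123) = 631126 and P(3, 1124) = 632250; 631500 is not s-gonal.
s = 6: P(6, 562) = 631126 and P(6, 563) = 633375; 631500 is not s-gonal.
s = 7: P(7, 502) = 629257 and P(7, 503) = 631768; 631500 is not s-gonal.
s = 8: P(8, 459) = 631125 and P(8, 460) = 633880; 631500 is not s-gonal.
s = 10: P(10, 397) = 629245 and P(10, 398) = 632422; 631500 is not s-gonal.
s = 11: P(11, 375) = 631500. ✓
s = 12: P(12, 355) = 628705 and P(12, 356) = 632256; 631500 is not s-gonal.
Hits: s ∈ {11} → 1.

1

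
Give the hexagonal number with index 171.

The 171st hexagonal number is n(2n−1) with n = 171.
171·(2·171 − 1) = 171·341 = 58311.

58311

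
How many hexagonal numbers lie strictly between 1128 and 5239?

27

The n-th hexagonal number is n(2n−1).
Smallest index with value > 1128: n = 25 (giving 1225).
Largest index with value < 5239: n = 51 (giving 5151).
Indices 25 through 51: 27 terms.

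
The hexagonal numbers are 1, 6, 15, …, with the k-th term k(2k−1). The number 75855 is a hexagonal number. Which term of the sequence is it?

195

Set n(2n−1) = 75855, giving 2n² − n − 75855 = 0.
So n = (1 + 779) / 4 = 780/4 = 195.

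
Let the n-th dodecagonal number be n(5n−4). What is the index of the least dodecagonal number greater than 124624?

159

Solve n(5n−4) > 124624 for integer n.
The largest n with value ≤ 124624 is 158 (since 124188 ≤ 124624 < 125769), so the first above is n = 159, value 125769.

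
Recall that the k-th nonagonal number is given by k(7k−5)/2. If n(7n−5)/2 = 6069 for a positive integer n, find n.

Set n(7n−5)/2 = 6069, giving 7n² − 5n − 12138 = 0.
The discriminant is 25 + 56·6069 = 339889, and √339889 = 583.
So n = (5 + 583) / 14 = 588/14 = 42.

42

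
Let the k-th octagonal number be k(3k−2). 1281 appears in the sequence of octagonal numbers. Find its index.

Set n(3n−2) = 1281, giving 3n² − 2n − 1281 = 0.
The discriminant is 4 + 12·1281 = 15376, and √15376 = 124.
So n = (2 + 124) / 6 = 126/6 = 21.

21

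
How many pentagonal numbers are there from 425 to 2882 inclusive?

The n-th pentagonal number is n(3n−1)/2.
Smallest index with value ≥ 425: n = 17 (giving 425).
Largest index with value ≤ 2882: n = 44 (giving 2882).
Indices 17 through 44: 28 terms.

28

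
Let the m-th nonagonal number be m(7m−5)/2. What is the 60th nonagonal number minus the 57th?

1221

60·(7·60 − 5)/2 = 12450 and 57·(7·57 − 5)/2 = 11229.
Difference: 12450 − 11229 = 1221.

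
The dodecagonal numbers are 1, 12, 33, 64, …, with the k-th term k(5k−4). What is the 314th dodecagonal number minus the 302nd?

314·(5·314 − 4) = 491724 and 302·(5·302 − 4) = 454812.
Difference: 491724 − 454812 = 36912.

36912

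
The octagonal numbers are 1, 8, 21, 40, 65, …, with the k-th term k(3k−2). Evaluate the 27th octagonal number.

2133

27·(3·27 − 2) = 27·79 = 2133.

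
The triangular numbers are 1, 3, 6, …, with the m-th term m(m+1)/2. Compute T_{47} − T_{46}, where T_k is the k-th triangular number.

Consecutive triangular numbers differ by n: T_{47} − T_{46} = 47.

47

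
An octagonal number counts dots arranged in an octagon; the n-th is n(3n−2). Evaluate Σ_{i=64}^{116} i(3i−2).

Σ i(3i−2) = 3Σi² − 2Σi over i = 64..116.
Σi = 6786 − 2016 = 4770 and Σi² = 527046 − 85344 = 441702.
3·441702 − 2·4770 = 1315566.

1315566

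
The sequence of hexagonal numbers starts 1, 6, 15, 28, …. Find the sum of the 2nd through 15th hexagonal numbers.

Σ i(2i−1) = 2Σi² − Σi over i = 2..15.
Σi = 120 − 1 = 119 and Σi² = 1240 − 1 = 1239.
2·1239 − 1·119 = 2359.

2359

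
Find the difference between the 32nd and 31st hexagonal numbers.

125

Consecutive hexagonal numbers differ by 4n − 3: here 4·32 − 3 = 125.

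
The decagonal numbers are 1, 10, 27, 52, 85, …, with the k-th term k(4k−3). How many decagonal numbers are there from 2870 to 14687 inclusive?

33

The n-th decagonal number is n(4n−3).
Smallest index with value ≥ 2870: n = 28 (giving 3052).
Largest index with value ≤ 14687: n = 60 (giving 14220).
Indices 28 through 60: 33 terms.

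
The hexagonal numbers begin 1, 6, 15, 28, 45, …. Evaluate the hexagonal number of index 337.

337·(2·337 − 1) = 337·673 = 226801.

226801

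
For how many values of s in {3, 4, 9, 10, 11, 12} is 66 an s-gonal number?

1

s = 3: P(3, 11) = 66. ✓
s = 4: P(4, 8) = 64 and P(4, 9) = 81; 66 is not s-gonal.
s = 9: P(9, 4) = 46 and P(9, 5) = 75; 66 is not s-gonal.
s = 10: P(10, 4) = 52 and P(10, 5) = 85; 66 is not s-gonal.
s = 11: P(11, 4) = 58 and P(11, 5) = 95; 66 is not s-gonal.
s = 12: P(12, 4) = 64 and P(12, 5) = 105; 66 is not s-gonal.
Hits: s ∈ {3} → 1.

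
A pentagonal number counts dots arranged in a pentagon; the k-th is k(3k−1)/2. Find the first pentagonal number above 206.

Solve n(3n−1)/2 > 206 for integer n.
The largest n with value ≤ 206 is 11 (since 176 ≤ 206 < 210), so the first above is n = 12, value 210.

210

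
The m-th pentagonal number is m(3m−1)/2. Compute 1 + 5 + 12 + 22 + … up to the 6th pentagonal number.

126

Σ i(3i−1)/2 = (3Σi² − Σi) / 2 over i = 1..6.
Σi = 21 and Σi² = 91.
(3·91 − 1·21) / 2 = 252/2 = 126.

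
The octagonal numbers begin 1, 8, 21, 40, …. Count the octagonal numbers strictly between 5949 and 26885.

50

The n-th octagonal number is n(3n−2).
Smallest index with value > 5949: n = 45 (giving 5985).
Largest index with value < 26885: n = 94 (giving 26320).
Indices 45 through 94: 50 terms.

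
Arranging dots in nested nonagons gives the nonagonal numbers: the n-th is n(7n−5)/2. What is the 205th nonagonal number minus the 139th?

79299

205·(7·205 − 5)/2 = 146575 and 139·(7·139 − 5)/2 = 67276.
Difference: 146575 − 67276 = 79299.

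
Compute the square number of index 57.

The 57th square number is n² with n = 57.
57² = 3249.

3249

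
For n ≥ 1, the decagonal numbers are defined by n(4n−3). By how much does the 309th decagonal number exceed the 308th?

2465

Consecutive decagonal numbers differ by 8n − 7: here 8·309 − 7 = 2465.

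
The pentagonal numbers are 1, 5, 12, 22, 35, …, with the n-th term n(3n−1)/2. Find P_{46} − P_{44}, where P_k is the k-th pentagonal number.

46·(3·46 − 1)/2 = 3151 and 44·(3·44 − 1)/2 = 2882.
Difference: 3151 − 2882 = 269.

269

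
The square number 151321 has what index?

We need n² = 151321, so n = √151321 = 389.
Check: 389² = 151321. ✓

389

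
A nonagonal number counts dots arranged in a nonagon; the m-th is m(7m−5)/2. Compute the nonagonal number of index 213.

158259

The 213th nonagonal number is n(7n−5)/2 with n = 213.
213·(7·213 − 5)/2 = 213·1486/2 = 213·743 = 158259.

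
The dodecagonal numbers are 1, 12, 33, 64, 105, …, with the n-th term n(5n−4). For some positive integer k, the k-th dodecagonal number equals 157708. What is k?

178

Set n(5n−4) = 157708, giving 5n² − 4n − 157708 = 0.
The discriminant is 16 + 20·157708 = 3154176, and √3154176 = 1776.
So n = (4 + 1776) / 10 = 1780/10 = 178.
Check: 178·(5·178 − 4) = 157708. ✓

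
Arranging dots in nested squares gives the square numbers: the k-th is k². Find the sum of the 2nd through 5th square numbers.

Σ_{i=2}^{5} i² = 55 − 1 = 54.

54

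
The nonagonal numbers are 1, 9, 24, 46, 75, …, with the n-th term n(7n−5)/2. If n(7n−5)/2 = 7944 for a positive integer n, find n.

Set n(7n−5)/2 = 7944, giving 7n² − 5n − 15888 = 0.
The discriminant is 25 + 56·7944 = 444889, and √444889 = 667.
So n = (5 + 667) / 14 = 672/14 = 48.

48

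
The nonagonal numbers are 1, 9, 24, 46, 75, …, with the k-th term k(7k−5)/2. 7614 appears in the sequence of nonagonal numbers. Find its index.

47

Set n(7n−5)/2 = 7614, giving 7n² − 5n − 15228 = 0.
The discriminant is 25 + 56·7614 = 426409, and √426409 = 653.
So n = (5 + 653) / 14 = 658/14 = 47.
Check: 47·(7·47 − 5)/2 = 7614. ✓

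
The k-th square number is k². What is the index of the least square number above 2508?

51

Solve n² > 2508 for integer n.
The largest n with value ≤ 2508 is 50 (since 2500 ≤ 2508 < 2601), so the first above is n = 51, value 2601.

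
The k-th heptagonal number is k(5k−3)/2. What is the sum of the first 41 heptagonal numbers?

Σ i(5i−3)/2 = (5Σi² − 3Σi) / 2 over i = 1..41.
Σi = 861 and Σi² = 23821.
(5·23821 − 3·861) / 2 = 116522/2 = 58261.

58261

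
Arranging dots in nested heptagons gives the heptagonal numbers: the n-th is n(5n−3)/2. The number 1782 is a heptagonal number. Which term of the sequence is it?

Set n(5n−3)/2 = 1782, giving 5n² − 3n − 3564 = 0.
The discriminant is 9 + 40·1782 = 71289, and √71289 = 267.
So n = (3 + 267) / 10 = 270/10 = 27.

27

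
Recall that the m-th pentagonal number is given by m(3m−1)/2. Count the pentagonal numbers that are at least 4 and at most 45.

4

The n-th pentagonal number is n(3n−1)/2.
Smallest index with value ≥ 4: n = 2 (giving 5).
Largest index with value ≤ 45: n = 5 (giving 35).
Indices 2 through 5: 4 terms.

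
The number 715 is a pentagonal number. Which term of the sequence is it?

Set n(3n−1)/2 = 715, giving 3n² − n − 1430 = 0.
The discriminant is 1 + 24·715 = 17161, and √17161 = 131.
So n = (1 + 131) / 6 = 132/6 = 22.

22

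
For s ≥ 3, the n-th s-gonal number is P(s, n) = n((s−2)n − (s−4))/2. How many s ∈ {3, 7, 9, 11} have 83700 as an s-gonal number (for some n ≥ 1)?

1

s = 3: P(3, 408) = 83436 and P(3, 409) = 83845; 83700 is not s-gonal.
s = 7: P(7, 183) = 83448 and P(7, 184) = 84364; 83700 is not s-gonal.
s = 9: P(9, 155) = 83700. ✓
s = 11: P(11, 136) = 82756 and P(11, 137) = 83981; 83700 is not s-gonal.
Hits: s ∈ {9} → 1.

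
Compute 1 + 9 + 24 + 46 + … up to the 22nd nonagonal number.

Σ i(7i−5)/2 = (7Σi² − 5Σi) / 2 over i = 1..22.
Σi = 253 and Σi² = 3795.
(7·3795 − 5·253) / 2 = 25300/2 = 12650.

12650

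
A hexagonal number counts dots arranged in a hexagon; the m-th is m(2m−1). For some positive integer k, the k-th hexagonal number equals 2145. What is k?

33

Set n(2n−1) = 2145, giving 2n² − n − 2145 = 0.
The discriminant is 1 + 8·2145 = 17161, and √17161 = 131.
So n = (1 + 131) / 4 = 132/4 = 33.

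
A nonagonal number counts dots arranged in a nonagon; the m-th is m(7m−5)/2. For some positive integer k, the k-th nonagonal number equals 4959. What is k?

38

Set n(7n−5)/2 = 4959, giving 7n² − 5n − 9918 = 0.
So n = (5 + 527) / 14 = 532/14 = 38.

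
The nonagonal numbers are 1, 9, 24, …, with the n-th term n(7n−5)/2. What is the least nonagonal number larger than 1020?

Solve n(7n−5)/2 > 1020 for integer n.
The largest n with value ≤ 1020 is 17 (since 969 ≤ 1020 < 1089), so the first above is n = 18, value 1089.

1089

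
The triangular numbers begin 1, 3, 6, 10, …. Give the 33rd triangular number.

561

The 33rd triangular number is n(n+1)/2 with n = 33.
33·34/2 = 1122/2 = 561.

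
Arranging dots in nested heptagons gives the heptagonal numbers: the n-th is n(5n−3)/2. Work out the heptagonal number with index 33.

The 33rd heptagonal number is n(5n−3)/2 with n = 33.
33·(5·33 − 3)/2 = 33·162/2 = 33·81 = 2673.

2673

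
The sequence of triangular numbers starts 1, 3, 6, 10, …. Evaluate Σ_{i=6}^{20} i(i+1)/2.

1505

Σ i(i+1)/2 = (Σi² + Σi) / 2 over i = 6..20.
Σi = 210 − 15 = 195 and Σi² = 2870 − 55 = 2815.
(1·2815 + 1·195) / 2 = 3010/2 = 1505.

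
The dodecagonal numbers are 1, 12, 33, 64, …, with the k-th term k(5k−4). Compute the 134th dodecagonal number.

The 134th dodecagonal number is n(5n−4) with n = 134.
134·(5·134 − 4) = 134·666 = 89244.

89244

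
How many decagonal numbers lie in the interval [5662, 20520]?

35

The n-th decagonal number is n(4n−3).
Smallest index with value ≥ 5662: n = 38 (giving 5662).
Largest index with value ≤ 20520: n = 72 (giving 20520).
Indices 38 through 72: 35 terms.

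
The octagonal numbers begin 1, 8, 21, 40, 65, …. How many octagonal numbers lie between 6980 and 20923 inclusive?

35

The n-th octagonal number is n(3n−2).
Smallest index with value ≥ 6980: n = 49 (giving 7105).
Largest index with value ≤ 20923: n = 83 (giving 20501).
Indices 49 through 83: 35 terms.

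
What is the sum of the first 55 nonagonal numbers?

195580

Σ i(7i−5)/2 = (7Σi² − 5Σi) / 2 over i = 1..55.
Σi = 1540 and Σi² = 56980.
(7·56980 − 5·1540) / 2 = 391160/2 = 195580.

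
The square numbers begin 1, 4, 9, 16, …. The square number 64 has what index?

We need n² = 64, so n = √64 = 8.

8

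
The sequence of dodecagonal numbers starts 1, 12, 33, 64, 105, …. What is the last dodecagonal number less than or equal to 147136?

145521

Solve n(5n−4) ≤ 147136 for integer n.
n = 171 gives 145521 ≤ 147136, while n = 172 gives 147232 > 147136; so the answer is 145521.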